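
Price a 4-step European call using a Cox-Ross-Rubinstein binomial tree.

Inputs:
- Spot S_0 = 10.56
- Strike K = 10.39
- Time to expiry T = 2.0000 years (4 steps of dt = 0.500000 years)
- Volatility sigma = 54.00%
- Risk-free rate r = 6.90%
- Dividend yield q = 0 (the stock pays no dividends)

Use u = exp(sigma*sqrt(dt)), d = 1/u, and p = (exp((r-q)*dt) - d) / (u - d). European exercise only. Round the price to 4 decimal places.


dt = T/N = 0.500000
u = exp(sigma*sqrt(dt)) = 1.464974; d = 1/u = 0.682606
p = (exp((r-q)*dt) - d) / (u - d) = 0.450550
Discount per step: exp(-r*dt) = 0.966088
Stock lattice S(k, i) with i counting down-moves:
  k=0: S(0,0) = 10.5600
  k=1: S(1,0) = 15.4701; S(1,1) = 7.2083
  k=2: S(2,0) = 22.6633; S(2,1) = 10.5600; S(2,2) = 4.9204
  k=3: S(3,0) = 33.2012; S(3,1) = 15.4701; S(3,2) = 7.2083; S(3,3) = 3.3587
  k=4: S(4,0) = 48.6389; S(4,1) = 22.6633; S(4,2) = 10.5600; S(4,3) = 4.9204; S(4,4) = 2.2927
Terminal payoffs V(N, i) = max(S_T - K, 0):
  V(4,0) = 38.248915; V(4,1) = 12.273339; V(4,2) = 0.170000; V(4,3) = 0.000000; V(4,4) = 0.000000
Backward induction: V(k, i) = exp(-r*dt) * [p * V(k+1, i) + (1-p) * V(k+1, i+1)].
  V(3,0) = exp(-r*dt) * [p*38.248915 + (1-p)*12.273339] = 23.163550
  V(3,1) = exp(-r*dt) * [p*12.273339 + (1-p)*0.170000] = 5.432470
  V(3,2) = exp(-r*dt) * [p*0.170000 + (1-p)*0.000000] = 0.073996
  V(3,3) = exp(-r*dt) * [p*0.000000 + (1-p)*0.000000] = 0.000000
  V(2,0) = exp(-r*dt) * [p*23.163550 + (1-p)*5.432470] = 12.966075
  V(2,1) = exp(-r*dt) * [p*5.432470 + (1-p)*0.073996] = 2.403876
  V(2,2) = exp(-r*dt) * [p*0.073996 + (1-p)*0.000000] = 0.032208
  V(1,0) = exp(-r*dt) * [p*12.966075 + (1-p)*2.403876] = 6.919778
  V(1,1) = exp(-r*dt) * [p*2.403876 + (1-p)*0.032208] = 1.063435
  V(0,0) = exp(-r*dt) * [p*6.919778 + (1-p)*1.063435] = 3.576470

Answer: Price = V(0,0) = 3.5765


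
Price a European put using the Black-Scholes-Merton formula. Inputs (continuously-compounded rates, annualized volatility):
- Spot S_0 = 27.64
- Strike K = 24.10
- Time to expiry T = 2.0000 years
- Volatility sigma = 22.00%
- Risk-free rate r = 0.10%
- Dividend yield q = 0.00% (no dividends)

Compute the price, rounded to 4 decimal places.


d1 = (ln(S/K) + (r - q + 0.5*sigma^2) * T) / (sigma * sqrt(T)) = 0.60249406
d2 = d1 - sigma * sqrt(T) = 0.29136707
exp(-rT) = 0.99800200; exp(-qT) = 1.00000000
P = K * exp(-rT) * N(-d2) - S_0 * exp(-qT) * N(-d1)
N(-d1) = 0.27342266; N(-d2) = 0.38538530
P = 24.1000 * 0.99800200 * 0.38538530 - 27.6400 * 1.00000000 * 0.27342266 = 1.7118

Answer: Price = 1.7118


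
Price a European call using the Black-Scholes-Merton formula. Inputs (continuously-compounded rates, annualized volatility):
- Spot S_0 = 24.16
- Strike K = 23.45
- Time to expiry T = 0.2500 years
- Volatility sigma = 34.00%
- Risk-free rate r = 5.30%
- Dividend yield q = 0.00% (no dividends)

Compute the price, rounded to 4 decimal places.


Answer: Price = 2.1624

Derivation:
d1 = (ln(S/K) + (r - q + 0.5*sigma^2) * T) / (sigma * sqrt(T)) = 0.33839928
d2 = d1 - sigma * sqrt(T) = 0.16839928
exp(-rT) = 0.98683739; exp(-qT) = 1.00000000
C = S_0 * exp(-qT) * N(d1) - K * exp(-rT) * N(d2)
N(d1) = 0.63246884; N(d2) = 0.56686541
C = 24.1600 * 1.00000000 * 0.63246884 - 23.4500 * 0.98683739 * 0.56686541 = 2.1624


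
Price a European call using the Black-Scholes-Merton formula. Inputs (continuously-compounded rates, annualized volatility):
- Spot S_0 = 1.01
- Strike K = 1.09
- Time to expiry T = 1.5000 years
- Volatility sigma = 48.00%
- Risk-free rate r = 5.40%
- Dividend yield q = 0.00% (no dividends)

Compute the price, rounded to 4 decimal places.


d1 = (ln(S/K) + (r - q + 0.5*sigma^2) * T) / (sigma * sqrt(T)) = 0.30205719
d2 = d1 - sigma * sqrt(T) = -0.28582035
exp(-rT) = 0.92219369; exp(-qT) = 1.00000000
C = S_0 * exp(-qT) * N(d1) - K * exp(-rT) * N(d2)
N(d1) = 0.61869577; N(d2) = 0.38750786
C = 1.0100 * 1.00000000 * 0.61869577 - 1.0900 * 0.92219369 * 0.38750786 = 0.2354

Answer: Price = 0.2354


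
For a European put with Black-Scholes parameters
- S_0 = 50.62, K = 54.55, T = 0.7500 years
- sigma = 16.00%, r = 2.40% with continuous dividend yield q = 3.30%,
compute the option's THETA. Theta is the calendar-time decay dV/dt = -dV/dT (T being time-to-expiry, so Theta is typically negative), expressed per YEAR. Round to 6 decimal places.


Answer: Theta = -1.770780

Derivation:
d1 = -0.5190447997; d2 = -0.6576088643
phi(d1) = 0.3486654944; exp(-qT) = 0.9755537700; exp(-rT) = 0.9821610324
Theta = -S*exp(-qT)*phi(d1)*sigma/(2*sqrt(T)) + r*K*exp(-rT)*N(-d2) - q*S*exp(-qT)*N(-d1)
N(-d1) = 0.6981352497; N(-d2) = 0.7446052515; sqrt(T) = 0.8660254038
Term 1 = -50.6200 * 0.9755537700 * 0.3486654944 * 0.1600 / (2 * 0.8660254038) = -1.5905293126
Term 2 = 0.0240 * 54.5500 * 0.9821610324 * 0.7446052515 = 0.9574471061
Term 3 = -0.0330 * 50.6200 * 0.9755537700 * 0.6981352497 = -1.1376976444
Theta = -1.5905293126 + (0.9574471061) + (-1.1376976444) = -1.770780


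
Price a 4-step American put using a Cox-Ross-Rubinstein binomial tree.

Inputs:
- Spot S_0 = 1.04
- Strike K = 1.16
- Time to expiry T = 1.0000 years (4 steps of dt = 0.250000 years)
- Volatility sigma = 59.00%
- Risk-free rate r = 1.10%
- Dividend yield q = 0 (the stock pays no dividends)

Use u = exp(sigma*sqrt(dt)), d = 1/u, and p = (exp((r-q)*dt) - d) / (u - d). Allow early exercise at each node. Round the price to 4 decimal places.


dt = T/N = 0.250000
u = exp(sigma*sqrt(dt)) = 1.343126; d = 1/u = 0.744532
p = (exp((r-q)*dt) - d) / (u - d) = 0.431381
Discount per step: exp(-r*dt) = 0.997254
Stock lattice S(k, i) with i counting down-moves:
  k=0: S(0,0) = 1.0400
  k=1: S(1,0) = 1.3969; S(1,1) = 0.7743
  k=2: S(2,0) = 1.8761; S(2,1) = 1.0400; S(2,2) = 0.5765
  k=3: S(3,0) = 2.5199; S(3,1) = 1.3969; S(3,2) = 0.7743; S(3,3) = 0.4292
  k=4: S(4,0) = 3.3845; S(4,1) = 1.8761; S(4,2) = 1.0400; S(4,3) = 0.5765; S(4,4) = 0.3196
Terminal payoffs V(N, i) = max(K - S_T, 0):
  V(4,0) = 0.000000; V(4,1) = 0.000000; V(4,2) = 0.120000; V(4,3) = 0.583500; V(4,4) = 0.840430
Backward induction: V(k, i) = exp(-r*dt) * [p * V(k+1, i) + (1-p) * V(k+1, i+1)]; then take max(V_cont, immediate exercise) for American.
  V(3,0) = exp(-r*dt) * [p*0.000000 + (1-p)*0.000000] = 0.000000; exercise = 0.000000; V(3,0) = max -> 0.000000
  V(3,1) = exp(-r*dt) * [p*0.000000 + (1-p)*0.120000] = 0.068047; exercise = 0.000000; V(3,1) = max -> 0.068047
  V(3,2) = exp(-r*dt) * [p*0.120000 + (1-p)*0.583500] = 0.382502; exercise = 0.385687; V(3,2) = max -> 0.385687
  V(3,3) = exp(-r*dt) * [p*0.583500 + (1-p)*0.840430] = 0.727592; exercise = 0.730777; V(3,3) = max -> 0.730777
  V(2,0) = exp(-r*dt) * [p*0.000000 + (1-p)*0.068047] = 0.038587; exercise = 0.000000; V(2,0) = max -> 0.038587
  V(2,1) = exp(-r*dt) * [p*0.068047 + (1-p)*0.385687] = 0.247980; exercise = 0.120000; V(2,1) = max -> 0.247980
  V(2,2) = exp(-r*dt) * [p*0.385687 + (1-p)*0.730777] = 0.580314; exercise = 0.583500; V(2,2) = max -> 0.583500
  V(1,0) = exp(-r*dt) * [p*0.038587 + (1-p)*0.247980] = 0.157219; exercise = 0.000000; V(1,0) = max -> 0.157219
  V(1,1) = exp(-r*dt) * [p*0.247980 + (1-p)*0.583500] = 0.437558; exercise = 0.385687; V(1,1) = max -> 0.437558
  V(0,0) = exp(-r*dt) * [p*0.157219 + (1-p)*0.437558] = 0.315756; exercise = 0.120000; V(0,0) = max -> 0.315756

Answer: Price = V(0,0) = 0.3158


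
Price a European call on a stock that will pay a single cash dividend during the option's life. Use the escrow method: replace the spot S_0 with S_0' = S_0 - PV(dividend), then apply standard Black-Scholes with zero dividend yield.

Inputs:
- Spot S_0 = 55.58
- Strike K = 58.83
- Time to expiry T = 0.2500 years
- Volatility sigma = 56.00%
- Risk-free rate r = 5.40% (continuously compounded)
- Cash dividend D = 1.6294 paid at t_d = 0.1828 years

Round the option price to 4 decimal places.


PV(D) = D * exp(-r * t_d) = 1.6294 * 0.99017736 = 1.61339499
S_0' = S_0 - PV(D) = 55.5800 - 1.61339499 = 53.96660501
d1 = (ln(S_0'/K) + (r + sigma^2/2)*T) / (sigma*sqrt(T)) = -0.11995178
d2 = d1 - sigma*sqrt(T) = -0.39995178
exp(-rT) = 0.98659072
N(d1) = 0.45226067; N(d2) = 0.34459602
C = S_0' * N(d1) - K * exp(-rT) * N(d2) = 53.96660501 * 0.45226067 - 58.8300 * 0.98659072 * 0.34459602 = 4.4062

Answer: Price = 4.4062


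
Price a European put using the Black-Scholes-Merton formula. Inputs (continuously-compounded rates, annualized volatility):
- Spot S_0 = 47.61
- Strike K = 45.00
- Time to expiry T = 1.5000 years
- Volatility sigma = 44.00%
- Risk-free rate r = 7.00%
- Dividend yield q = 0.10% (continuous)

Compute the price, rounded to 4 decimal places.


Answer: Price = 6.2375

Derivation:
d1 = (ln(S/K) + (r - q + 0.5*sigma^2) * T) / (sigma * sqrt(T)) = 0.56612966
d2 = d1 - sigma * sqrt(T) = 0.02724191
exp(-rT) = 0.90032452; exp(-qT) = 0.99850112
P = K * exp(-rT) * N(-d2) - S_0 * exp(-qT) * N(-d1)
N(-d1) = 0.28565282; N(-d2) = 0.48913339
P = 45.0000 * 0.90032452 * 0.48913339 - 47.6100 * 0.99850112 * 0.28565282 = 6.2375


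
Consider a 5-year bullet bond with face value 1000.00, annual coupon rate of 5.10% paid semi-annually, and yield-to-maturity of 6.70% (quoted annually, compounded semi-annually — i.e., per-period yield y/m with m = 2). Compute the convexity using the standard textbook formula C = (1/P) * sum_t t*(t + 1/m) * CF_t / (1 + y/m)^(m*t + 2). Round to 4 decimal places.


Coupon per period c = face * coupon_rate / m = 25.500000
Periods per year m = 2; per-period yield y/m = 0.033500
Number of cashflows N = 10
Cashflows (t years, CF_t, discount factor 1/(1+y/m)^(m*t), PV):
  t = 0.5000: CF_t = 25.500000, DF = 0.967586, PV = 24.673440
  t = 1.0000: CF_t = 25.500000, DF = 0.936222, PV = 23.873672
  t = 1.5000: CF_t = 25.500000, DF = 0.905876, PV = 23.099828
  t = 2.0000: CF_t = 25.500000, DF = 0.876512, PV = 22.351067
  t = 2.5000: CF_t = 25.500000, DF = 0.848101, PV = 21.626576
  t = 3.0000: CF_t = 25.500000, DF = 0.820611, PV = 20.925570
  t = 3.5000: CF_t = 25.500000, DF = 0.794011, PV = 20.247286
  t = 4.0000: CF_t = 25.500000, DF = 0.768274, PV = 19.590988
  t = 4.5000: CF_t = 25.500000, DF = 0.743371, PV = 18.955963
  t = 5.0000: CF_t = 1025.500000, DF = 0.719275, PV = 737.616894
Price P = sum_t PV_t = 932.961283
Convexity numerator sum_t t*(t + 1/m) * CF_t / (1+y/m)^(m*t + 2):
  t = 0.5000: term = 11.549914
  t = 1.0000: term = 33.526600
  t = 1.5000: term = 64.879729
  t = 2.0000: term = 104.627849
  t = 2.5000: term = 151.854644
  t = 3.0000: term = 205.705371
  t = 3.5000: term = 265.383482
  t = 4.0000: term = 330.147396
  t = 4.5000: term = 399.307445
  t = 5.0000: term = 18990.770567
Convexity = (1/P) * sum = 20557.752998 / 932.961283 = 22.034948

Answer: Convexity = 22.0349


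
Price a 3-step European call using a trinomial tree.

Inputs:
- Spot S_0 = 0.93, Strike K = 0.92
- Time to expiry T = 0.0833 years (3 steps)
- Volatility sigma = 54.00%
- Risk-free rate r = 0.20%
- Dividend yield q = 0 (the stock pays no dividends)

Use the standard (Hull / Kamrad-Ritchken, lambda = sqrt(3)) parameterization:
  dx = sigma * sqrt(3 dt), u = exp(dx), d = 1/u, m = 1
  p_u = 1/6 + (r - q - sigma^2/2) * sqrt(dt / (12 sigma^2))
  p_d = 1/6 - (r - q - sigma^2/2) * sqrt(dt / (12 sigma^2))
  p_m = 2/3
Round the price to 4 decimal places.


dt = T/N = 0.027767; dx = sigma*sqrt(3*dt) = 0.155853
u = exp(dx) = 1.168655; d = 1/u = 0.855685
p_u = 0.153857, p_m = 0.666667, p_d = 0.179476
Discount per step: exp(-r*dt) = 0.999944
Stock lattice S(k, j) with j the centered position index:
  k=0: S(0,+0) = 0.9300
  k=1: S(1,-1) = 0.7958; S(1,+0) = 0.9300; S(1,+1) = 1.0868
  k=2: S(2,-2) = 0.6809; S(2,-1) = 0.7958; S(2,+0) = 0.9300; S(2,+1) = 1.0868; S(2,+2) = 1.2702
  k=3: S(3,-3) = 0.5827; S(3,-2) = 0.6809; S(3,-1) = 0.7958; S(3,+0) = 0.9300; S(3,+1) = 1.0868; S(3,+2) = 1.2702; S(3,+3) = 1.4844
Terminal payoffs V(N, j) = max(S_T - K, 0):
  V(3,-3) = 0.000000; V(3,-2) = 0.000000; V(3,-1) = 0.000000; V(3,+0) = 0.010000; V(3,+1) = 0.166849; V(3,+2) = 0.350151; V(3,+3) = 0.564369
Backward induction: V(k, j) = exp(-r*dt) * [p_u * V(k+1, j+1) + p_m * V(k+1, j) + p_d * V(k+1, j-1)]
  V(2,-2) = exp(-r*dt) * [p_u*0.000000 + p_m*0.000000 + p_d*0.000000] = 0.000000
  V(2,-1) = exp(-r*dt) * [p_u*0.010000 + p_m*0.000000 + p_d*0.000000] = 0.001538
  V(2,+0) = exp(-r*dt) * [p_u*0.166849 + p_m*0.010000 + p_d*0.000000] = 0.032336
  V(2,+1) = exp(-r*dt) * [p_u*0.350151 + p_m*0.166849 + p_d*0.010000] = 0.166891
  V(2,+2) = exp(-r*dt) * [p_u*0.564369 + p_m*0.350151 + p_d*0.166849] = 0.350192
  V(1,-1) = exp(-r*dt) * [p_u*0.032336 + p_m*0.001538 + p_d*0.000000] = 0.006000
  V(1,+0) = exp(-r*dt) * [p_u*0.166891 + p_m*0.032336 + p_d*0.001538] = 0.047508
  V(1,+1) = exp(-r*dt) * [p_u*0.350192 + p_m*0.166891 + p_d*0.032336] = 0.170935
  V(0,+0) = exp(-r*dt) * [p_u*0.170935 + p_m*0.047508 + p_d*0.006000] = 0.059045

Answer: Price = V(0,0) = 0.0590


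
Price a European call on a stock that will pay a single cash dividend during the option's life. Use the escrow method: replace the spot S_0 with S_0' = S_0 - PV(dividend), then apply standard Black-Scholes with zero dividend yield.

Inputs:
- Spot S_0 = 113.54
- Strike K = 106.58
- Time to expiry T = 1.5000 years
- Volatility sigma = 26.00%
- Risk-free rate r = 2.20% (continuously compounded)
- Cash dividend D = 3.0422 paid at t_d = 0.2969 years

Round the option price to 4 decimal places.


Answer: Price = 17.5272

Derivation:
PV(D) = D * exp(-r * t_d) = 3.0422 * 0.99348949 = 3.02239371
S_0' = S_0 - PV(D) = 113.5400 - 3.02239371 = 110.51760629
d1 = (ln(S_0'/K) + (r + sigma^2/2)*T) / (sigma*sqrt(T)) = 0.37677852
d2 = d1 - sigma*sqrt(T) = 0.05834485
exp(-rT) = 0.96753856
N(d1) = 0.64683090; N(d2) = 0.52326303
C = S_0' * N(d1) - K * exp(-rT) * N(d2) = 110.51760629 * 0.64683090 - 106.5800 * 0.96753856 * 0.52326303 = 17.5272


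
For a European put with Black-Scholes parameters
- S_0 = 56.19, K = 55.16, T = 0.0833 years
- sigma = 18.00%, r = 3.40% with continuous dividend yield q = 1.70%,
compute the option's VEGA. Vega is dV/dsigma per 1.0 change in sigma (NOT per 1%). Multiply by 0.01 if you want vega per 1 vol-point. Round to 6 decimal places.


Answer: Vega = 5.941408

Derivation:
d1 = 0.4093522477; d2 = 0.3574011168
phi(d1) = 0.3668790077; exp(-qT) = 0.9985849022; exp(-rT) = 0.9971718069
Vega = S * exp(-qT) * phi(d1) * sqrt(T) = 56.1900 * 0.9985849022 * 0.3668790077 * 0.2886173938 = 5.941408


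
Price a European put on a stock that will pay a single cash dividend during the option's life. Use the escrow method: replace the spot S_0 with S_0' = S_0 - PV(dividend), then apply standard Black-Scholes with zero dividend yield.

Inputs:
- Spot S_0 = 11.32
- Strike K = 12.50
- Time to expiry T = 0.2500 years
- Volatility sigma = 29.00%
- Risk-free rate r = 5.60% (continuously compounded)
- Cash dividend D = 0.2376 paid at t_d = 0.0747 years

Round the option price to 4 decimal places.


PV(D) = D * exp(-r * t_d) = 0.2376 * 0.99582554 = 0.23660815
S_0' = S_0 - PV(D) = 11.3200 - 0.23660815 = 11.08339185
d1 = (ln(S_0'/K) + (r + sigma^2/2)*T) / (sigma*sqrt(T)) = -0.66047163
d2 = d1 - sigma*sqrt(T) = -0.80547163
exp(-rT) = 0.98609754
N(-d1) = 0.74552439; N(-d2) = 0.78972621
P = K * exp(-rT) * N(-d2) - S_0' * N(-d1) = 12.5000 * 0.98609754 * 0.78972621 - 11.08339185 * 0.74552439 = 1.4714

Answer: Price = 1.4714


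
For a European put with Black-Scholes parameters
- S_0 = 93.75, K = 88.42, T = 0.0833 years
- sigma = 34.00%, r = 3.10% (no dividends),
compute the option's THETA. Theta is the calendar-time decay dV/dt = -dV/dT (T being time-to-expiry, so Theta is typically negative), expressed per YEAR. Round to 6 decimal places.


d1 = 0.6718697066; d2 = 0.5737397927
phi(d1) = 0.3183375489; exp(-qT) = 1.0000000000; exp(-rT) = 0.9974210313
Theta = -S*exp(-qT)*phi(d1)*sigma/(2*sqrt(T)) + r*K*exp(-rT)*N(-d2) - q*S*exp(-qT)*N(-d1)
N(-d1) = 0.2508333236; N(-d2) = 0.2830719482; sqrt(T) = 0.2886173938
Term 1 = -93.7500 * 1.0000000000 * 0.3183375489 * 0.3400 / (2 * 0.2886173938) = -17.5786518574
Term 2 = 0.0310 * 88.4200 * 0.9974210313 * 0.2830719482 = 0.7739048345
Term 3 = 0 (no dividend yield, q = 0)
Theta = -17.5786518574 + (0.7739048345) + (0.0000000000) = -16.804747

Answer: Theta = -16.804747


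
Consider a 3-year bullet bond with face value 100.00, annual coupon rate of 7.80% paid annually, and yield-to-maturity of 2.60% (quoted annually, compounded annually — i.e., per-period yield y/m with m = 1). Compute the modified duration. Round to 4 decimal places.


Answer: Modified duration = 2.7320

Derivation:
Coupon per period c = face * coupon_rate / m = 7.800000
Periods per year m = 1; per-period yield y/m = 0.026000
Number of cashflows N = 3
Cashflows (t years, CF_t, discount factor 1/(1+y/m)^(m*t), PV):
  t = 1.0000: CF_t = 7.800000, DF = 0.974659, PV = 7.602339
  t = 2.0000: CF_t = 7.800000, DF = 0.949960, PV = 7.409687
  t = 3.0000: CF_t = 107.800000, DF = 0.925887, PV = 99.810603
Price P = sum_t PV_t = 114.822629
First compute Macaulay numerator sum_t t * PV_t:
  t * PV_t at t = 1.0000: 7.602339
  t * PV_t at t = 2.0000: 14.819375
  t * PV_t at t = 3.0000: 299.431808
Macaulay duration D = 321.853522 / 114.822629 = 2.803050
Modified duration = D / (1 + y/m) = 2.803050 / (1 + 0.026000) = 2.732017


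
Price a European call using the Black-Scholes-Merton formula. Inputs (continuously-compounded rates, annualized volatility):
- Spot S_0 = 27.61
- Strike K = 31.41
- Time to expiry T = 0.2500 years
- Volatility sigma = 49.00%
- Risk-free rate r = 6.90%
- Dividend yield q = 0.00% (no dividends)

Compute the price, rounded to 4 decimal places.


d1 = (ln(S/K) + (r - q + 0.5*sigma^2) * T) / (sigma * sqrt(T)) = -0.33341138
d2 = d1 - sigma * sqrt(T) = -0.57841138
exp(-rT) = 0.98289793; exp(-qT) = 1.00000000
C = S_0 * exp(-qT) * N(d1) - K * exp(-rT) * N(d2)
N(d1) = 0.36941189; N(d2) = 0.28149321
C = 27.6100 * 1.00000000 * 0.36941189 - 31.4100 * 0.98289793 * 0.28149321 = 1.5090

Answer: Price = 1.5090


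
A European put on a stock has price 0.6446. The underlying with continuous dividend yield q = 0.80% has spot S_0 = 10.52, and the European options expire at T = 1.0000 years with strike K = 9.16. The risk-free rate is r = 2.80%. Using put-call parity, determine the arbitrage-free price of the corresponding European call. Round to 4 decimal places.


Answer: Call price = 2.1737

Derivation:
Put-call parity: C - P = S_0 * exp(-qT) - K * exp(-rT).
S_0 * exp(-qT) = 10.5200 * 0.99203191 = 10.43617574
K * exp(-rT) = 9.1600 * 0.97238837 = 8.90707744
C = P + S*exp(-qT) - K*exp(-rT)
C = 0.6446 + 10.43617574 - 8.90707744 = 2.1737


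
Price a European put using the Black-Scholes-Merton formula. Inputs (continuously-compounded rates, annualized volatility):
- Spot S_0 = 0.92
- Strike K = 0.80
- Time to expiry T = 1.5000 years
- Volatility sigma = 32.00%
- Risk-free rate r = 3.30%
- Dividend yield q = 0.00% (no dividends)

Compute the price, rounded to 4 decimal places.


Answer: Price = 0.0660

Derivation:
d1 = (ln(S/K) + (r - q + 0.5*sigma^2) * T) / (sigma * sqrt(T)) = 0.67887083
d2 = d1 - sigma * sqrt(T) = 0.28695247
exp(-rT) = 0.95170516; exp(-qT) = 1.00000000
P = K * exp(-rT) * N(-d2) - S_0 * exp(-qT) * N(-d1)
N(-d1) = 0.24860985; N(-d2) = 0.38707436
P = 0.8000 * 0.95170516 * 0.38707436 - 0.9200 * 1.00000000 * 0.24860985 = 0.0660


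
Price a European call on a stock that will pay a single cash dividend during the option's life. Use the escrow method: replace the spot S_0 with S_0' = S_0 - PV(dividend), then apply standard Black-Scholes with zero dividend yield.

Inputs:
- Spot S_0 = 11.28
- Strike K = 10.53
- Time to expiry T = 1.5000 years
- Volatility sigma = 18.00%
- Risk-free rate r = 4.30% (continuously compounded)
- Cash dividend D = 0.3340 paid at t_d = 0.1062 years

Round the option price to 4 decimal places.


Answer: Price = 1.5495

Derivation:
PV(D) = D * exp(-r * t_d) = 0.3340 * 0.99544381 = 0.33247823
S_0' = S_0 - PV(D) = 11.2800 - 0.33247823 = 10.94752177
d1 = (ln(S_0'/K) + (r + sigma^2/2)*T) / (sigma*sqrt(T)) = 0.57918993
d2 = d1 - sigma*sqrt(T) = 0.35873586
exp(-rT) = 0.93753611
N(d1) = 0.71876949; N(d2) = 0.64010365
C = S_0' * N(d1) - K * exp(-rT) * N(d2) = 10.94752177 * 0.71876949 - 10.5300 * 0.93753611 * 0.64010365 = 1.5495


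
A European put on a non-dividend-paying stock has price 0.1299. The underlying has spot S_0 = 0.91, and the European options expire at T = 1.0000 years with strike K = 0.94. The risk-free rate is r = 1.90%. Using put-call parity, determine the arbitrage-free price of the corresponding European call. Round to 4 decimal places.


Put-call parity: C - P = S_0 * exp(-qT) - K * exp(-rT).
S_0 * exp(-qT) = 0.9100 * 1.00000000 = 0.91000000
K * exp(-rT) = 0.9400 * 0.98117936 = 0.92230860
C = P + S*exp(-qT) - K*exp(-rT)
C = 0.1299 + 0.91000000 - 0.92230860 = 0.1176

Answer: Call price = 0.1176


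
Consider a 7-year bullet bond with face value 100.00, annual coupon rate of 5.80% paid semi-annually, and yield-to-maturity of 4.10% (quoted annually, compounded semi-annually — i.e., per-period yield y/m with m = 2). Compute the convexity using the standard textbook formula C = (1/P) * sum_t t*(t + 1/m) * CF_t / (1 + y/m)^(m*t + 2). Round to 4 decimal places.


Coupon per period c = face * coupon_rate / m = 2.900000
Periods per year m = 2; per-period yield y/m = 0.020500
Number of cashflows N = 14
Cashflows (t years, CF_t, discount factor 1/(1+y/m)^(m*t), PV):
  t = 0.5000: CF_t = 2.900000, DF = 0.979912, PV = 2.841744
  t = 1.0000: CF_t = 2.900000, DF = 0.960227, PV = 2.784659
  t = 1.5000: CF_t = 2.900000, DF = 0.940938, PV = 2.728720
  t = 2.0000: CF_t = 2.900000, DF = 0.922036, PV = 2.673905
  t = 2.5000: CF_t = 2.900000, DF = 0.903514, PV = 2.620191
  t = 3.0000: CF_t = 2.900000, DF = 0.885364, PV = 2.567556
  t = 3.5000: CF_t = 2.900000, DF = 0.867579, PV = 2.515979
  t = 4.0000: CF_t = 2.900000, DF = 0.850151, PV = 2.465437
  t = 4.5000: CF_t = 2.900000, DF = 0.833073, PV = 2.415911
  t = 5.0000: CF_t = 2.900000, DF = 0.816338, PV = 2.367380
  t = 5.5000: CF_t = 2.900000, DF = 0.799939, PV = 2.319823
  t = 6.0000: CF_t = 2.900000, DF = 0.783870, PV = 2.273222
  t = 6.5000: CF_t = 2.900000, DF = 0.768123, PV = 2.227557
  t = 7.0000: CF_t = 102.900000, DF = 0.752693, PV = 77.452109
Price P = sum_t PV_t = 110.254193
Convexity numerator sum_t t*(t + 1/m) * CF_t / (1+y/m)^(m*t + 2):
  t = 0.5000: term = 1.364360
  t = 1.0000: term = 4.010857
  t = 1.5000: term = 7.860573
  t = 2.0000: term = 12.837781
  t = 2.5000: term = 18.869839
  t = 3.0000: term = 25.887089
  t = 3.5000: term = 33.822753
  t = 4.0000: term = 42.612833
  t = 4.5000: term = 52.196023
  t = 5.0000: term = 62.513611
  t = 5.5000: term = 73.509390
  t = 6.0000: term = 85.129578
  t = 6.5000: term = 97.322725
  t = 7.0000: term = 3904.509945
Convexity = (1/P) * sum = 4422.447357 / 110.254193 = 40.111376

Answer: Convexity = 40.1114


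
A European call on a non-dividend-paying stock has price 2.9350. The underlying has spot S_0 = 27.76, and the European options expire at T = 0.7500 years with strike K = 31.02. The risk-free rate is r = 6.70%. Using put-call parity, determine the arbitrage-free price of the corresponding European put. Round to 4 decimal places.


Answer: Put price = 4.6748

Derivation:
Put-call parity: C - P = S_0 * exp(-qT) - K * exp(-rT).
S_0 * exp(-qT) = 27.7600 * 1.00000000 = 27.76000000
K * exp(-rT) = 31.0200 * 0.95099165 = 29.49976089
P = C - S*exp(-qT) + K*exp(-rT)
P = 2.9350 - 27.76000000 + 29.49976089 = 4.6748


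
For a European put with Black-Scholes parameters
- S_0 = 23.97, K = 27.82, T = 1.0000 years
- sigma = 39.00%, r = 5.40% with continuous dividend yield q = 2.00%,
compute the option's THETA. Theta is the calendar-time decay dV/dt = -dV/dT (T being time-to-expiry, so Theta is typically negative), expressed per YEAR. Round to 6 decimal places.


Answer: Theta = -1.093329

Derivation:
d1 = -0.0997490719; d2 = -0.4897490719
phi(d1) = 0.3969624958; exp(-qT) = 0.9801986733; exp(-rT) = 0.9474321065
Theta = -S*exp(-qT)*phi(d1)*sigma/(2*sqrt(T)) + r*K*exp(-rT)*N(-d2) - q*S*exp(-qT)*N(-d1)
N(-d1) = 0.5397282295; N(-d2) = 0.6878442637; sqrt(T) = 1.0000000000
Term 1 = -23.9700 * 0.9801986733 * 0.3969624958 * 0.3900 / (2 * 1.0000000000) = -1.8187216356
Term 2 = 0.0540 * 27.8200 * 0.9474321065 * 0.6878442637 = 0.9790144530
Term 3 = -0.0200 * 23.9700 * 0.9801986733 * 0.5397282295 = -0.2536222048
Theta = -1.8187216356 + (0.9790144530) + (-0.2536222048) = -1.093329


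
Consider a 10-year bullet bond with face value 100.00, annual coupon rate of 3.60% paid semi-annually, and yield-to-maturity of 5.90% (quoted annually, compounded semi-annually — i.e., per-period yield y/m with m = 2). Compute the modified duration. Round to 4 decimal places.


Coupon per period c = face * coupon_rate / m = 1.800000
Periods per year m = 2; per-period yield y/m = 0.029500
Number of cashflows N = 20
Cashflows (t years, CF_t, discount factor 1/(1+y/m)^(m*t), PV):
  t = 0.5000: CF_t = 1.800000, DF = 0.971345, PV = 1.748422
  t = 1.0000: CF_t = 1.800000, DF = 0.943512, PV = 1.698321
  t = 1.5000: CF_t = 1.800000, DF = 0.916476, PV = 1.649656
  t = 2.0000: CF_t = 1.800000, DF = 0.890214, PV = 1.602386
  t = 2.5000: CF_t = 1.800000, DF = 0.864706, PV = 1.556470
  t = 3.0000: CF_t = 1.800000, DF = 0.839928, PV = 1.511870
  t = 3.5000: CF_t = 1.800000, DF = 0.815860, PV = 1.468548
  t = 4.0000: CF_t = 1.800000, DF = 0.792482, PV = 1.426467
  t = 4.5000: CF_t = 1.800000, DF = 0.769773, PV = 1.385592
  t = 5.0000: CF_t = 1.800000, DF = 0.747716, PV = 1.345888
  t = 5.5000: CF_t = 1.800000, DF = 0.726290, PV = 1.307322
  t = 6.0000: CF_t = 1.800000, DF = 0.705479, PV = 1.269861
  t = 6.5000: CF_t = 1.800000, DF = 0.685263, PV = 1.233474
  t = 7.0000: CF_t = 1.800000, DF = 0.665627, PV = 1.198129
  t = 7.5000: CF_t = 1.800000, DF = 0.646554, PV = 1.163797
  t = 8.0000: CF_t = 1.800000, DF = 0.628027, PV = 1.130449
  t = 8.5000: CF_t = 1.800000, DF = 0.610031, PV = 1.098056
  t = 9.0000: CF_t = 1.800000, DF = 0.592551, PV = 1.066592
  t = 9.5000: CF_t = 1.800000, DF = 0.575572, PV = 1.036029
  t = 10.0000: CF_t = 101.800000, DF = 0.559079, PV = 56.914216
Price P = sum_t PV_t = 82.811544
First compute Macaulay numerator sum_t t * PV_t:
  t * PV_t at t = 0.5000: 0.874211
  t * PV_t at t = 1.0000: 1.698321
  t * PV_t at t = 1.5000: 2.474484
  t * PV_t at t = 2.0000: 3.204772
  t * PV_t at t = 2.5000: 3.891175
  t * PV_t at t = 3.0000: 4.535609
  t * PV_t at t = 3.5000: 5.139917
  t * PV_t at t = 4.0000: 5.705868
  t * PV_t at t = 4.5000: 6.235164
  t * PV_t at t = 5.0000: 6.729441
  t * PV_t at t = 5.5000: 7.190272
  t * PV_t at t = 6.0000: 7.619168
  t * PV_t at t = 6.5000: 8.017580
  t * PV_t at t = 7.0000: 8.386903
  t * PV_t at t = 7.5000: 8.728478
  t * PV_t at t = 8.0000: 9.043590
  t * PV_t at t = 8.5000: 9.333477
  t * PV_t at t = 9.0000: 9.599325
  t * PV_t at t = 9.5000: 9.842274
  t * PV_t at t = 10.0000: 569.142162
Macaulay duration D = 687.392190 / 82.811544 = 8.300681
Modified duration = D / (1 + y/m) = 8.300681 / (1 + 0.029500) = 8.062827

Answer: Modified duration = 8.0628


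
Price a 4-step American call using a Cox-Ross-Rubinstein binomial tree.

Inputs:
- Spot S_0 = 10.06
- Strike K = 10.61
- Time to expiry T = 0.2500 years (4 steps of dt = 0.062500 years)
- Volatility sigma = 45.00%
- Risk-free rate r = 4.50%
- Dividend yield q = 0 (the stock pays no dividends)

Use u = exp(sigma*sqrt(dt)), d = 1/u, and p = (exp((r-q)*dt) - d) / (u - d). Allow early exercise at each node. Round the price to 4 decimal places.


Answer: Price = V(0,0) = 0.7422

Derivation:
dt = T/N = 0.062500
u = exp(sigma*sqrt(dt)) = 1.119072; d = 1/u = 0.893597
p = (exp((r-q)*dt) - d) / (u - d) = 0.484396
Discount per step: exp(-r*dt) = 0.997191
Stock lattice S(k, i) with i counting down-moves:
  k=0: S(0,0) = 10.0600
  k=1: S(1,0) = 11.2579; S(1,1) = 8.9896
  k=2: S(2,0) = 12.5984; S(2,1) = 10.0600; S(2,2) = 8.0331
  k=3: S(3,0) = 14.0985; S(3,1) = 11.2579; S(3,2) = 8.9896; S(3,3) = 7.1783
  k=4: S(4,0) = 15.7772; S(4,1) = 12.5984; S(4,2) = 10.0600; S(4,3) = 8.0331; S(4,4) = 6.4145
Terminal payoffs V(N, i) = max(S_T - K, 0):
  V(4,0) = 5.167221; V(4,1) = 1.988367; V(4,2) = 0.000000; V(4,3) = 0.000000; V(4,4) = 0.000000
Backward induction: V(k, i) = exp(-r*dt) * [p * V(k+1, i) + (1-p) * V(k+1, i+1)]; then take max(V_cont, immediate exercise) for American.
  V(3,0) = exp(-r*dt) * [p*5.167221 + (1-p)*1.988367] = 3.518281; exercise = 3.488482; V(3,0) = max -> 3.518281
  V(3,1) = exp(-r*dt) * [p*1.988367 + (1-p)*0.000000] = 0.960451; exercise = 0.647867; V(3,1) = max -> 0.960451
  V(3,2) = exp(-r*dt) * [p*0.000000 + (1-p)*0.000000] = 0.000000; exercise = 0.000000; V(3,2) = max -> 0.000000
  V(3,3) = exp(-r*dt) * [p*0.000000 + (1-p)*0.000000] = 0.000000; exercise = 0.000000; V(3,3) = max -> 0.000000
  V(2,0) = exp(-r*dt) * [p*3.518281 + (1-p)*0.960451] = 2.193276; exercise = 1.988367; V(2,0) = max -> 2.193276
  V(2,1) = exp(-r*dt) * [p*0.960451 + (1-p)*0.000000] = 0.463932; exercise = 0.000000; V(2,1) = max -> 0.463932
  V(2,2) = exp(-r*dt) * [p*0.000000 + (1-p)*0.000000] = 0.000000; exercise = 0.000000; V(2,2) = max -> 0.000000
  V(1,0) = exp(-r*dt) * [p*2.193276 + (1-p)*0.463932] = 1.297964; exercise = 0.647867; V(1,0) = max -> 1.297964
  V(1,1) = exp(-r*dt) * [p*0.463932 + (1-p)*0.000000] = 0.224096; exercise = 0.000000; V(1,1) = max -> 0.224096
  V(0,0) = exp(-r*dt) * [p*1.297964 + (1-p)*0.224096] = 0.742182; exercise = 0.000000; V(0,0) = max -> 0.742182


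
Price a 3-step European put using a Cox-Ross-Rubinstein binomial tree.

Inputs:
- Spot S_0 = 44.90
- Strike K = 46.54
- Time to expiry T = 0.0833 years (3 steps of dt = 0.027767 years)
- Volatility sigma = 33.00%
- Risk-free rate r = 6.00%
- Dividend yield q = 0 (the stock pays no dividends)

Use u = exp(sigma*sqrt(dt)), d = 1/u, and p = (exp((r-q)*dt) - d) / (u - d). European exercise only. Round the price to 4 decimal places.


dt = T/N = 0.027767
u = exp(sigma*sqrt(dt)) = 1.056529; d = 1/u = 0.946496
p = (exp((r-q)*dt) - d) / (u - d) = 0.501410
Discount per step: exp(-r*dt) = 0.998335
Stock lattice S(k, i) with i counting down-moves:
  k=0: S(0,0) = 44.9000
  k=1: S(1,0) = 47.4382; S(1,1) = 42.4977
  k=2: S(2,0) = 50.1198; S(2,1) = 44.9000; S(2,2) = 40.2238
  k=3: S(3,0) = 52.9530; S(3,1) = 47.4382; S(3,2) = 42.4977; S(3,3) = 38.0717
Terminal payoffs V(N, i) = max(K - S_T, 0):
  V(3,0) = 0.000000; V(3,1) = 0.000000; V(3,2) = 4.042349; V(3,3) = 8.468316
Backward induction: V(k, i) = exp(-r*dt) * [p * V(k+1, i) + (1-p) * V(k+1, i+1)].
  V(2,0) = exp(-r*dt) * [p*0.000000 + (1-p)*0.000000] = 0.000000
  V(2,1) = exp(-r*dt) * [p*0.000000 + (1-p)*4.042349] = 2.012121
  V(2,2) = exp(-r*dt) * [p*4.042349 + (1-p)*8.468316] = 6.238691
  V(1,0) = exp(-r*dt) * [p*0.000000 + (1-p)*2.012121] = 1.001554
  V(1,1) = exp(-r*dt) * [p*2.012121 + (1-p)*6.238691] = 4.112591
  V(0,0) = exp(-r*dt) * [p*1.001554 + (1-p)*4.112591] = 2.548438

Answer: Price = V(0,0) = 2.5484


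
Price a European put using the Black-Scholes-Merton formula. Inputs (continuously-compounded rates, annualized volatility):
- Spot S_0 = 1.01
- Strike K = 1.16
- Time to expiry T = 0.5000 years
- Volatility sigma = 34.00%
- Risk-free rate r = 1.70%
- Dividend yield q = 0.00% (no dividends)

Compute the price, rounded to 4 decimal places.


Answer: Price = 0.1881

Derivation:
d1 = (ln(S/K) + (r - q + 0.5*sigma^2) * T) / (sigma * sqrt(T)) = -0.42039442
d2 = d1 - sigma * sqrt(T) = -0.66081073
exp(-rT) = 0.99153602; exp(-qT) = 1.00000000
P = K * exp(-rT) * N(-d2) - S_0 * exp(-qT) * N(-d1)
N(-d1) = 0.66290133; N(-d2) = 0.74563315
P = 1.1600 * 0.99153602 * 0.74563315 - 1.0100 * 1.00000000 * 0.66290133 = 0.1881


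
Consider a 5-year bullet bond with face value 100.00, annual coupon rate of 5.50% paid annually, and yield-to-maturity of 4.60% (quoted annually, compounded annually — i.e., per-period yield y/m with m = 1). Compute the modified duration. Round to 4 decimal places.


Coupon per period c = face * coupon_rate / m = 5.500000
Periods per year m = 1; per-period yield y/m = 0.046000
Number of cashflows N = 5
Cashflows (t years, CF_t, discount factor 1/(1+y/m)^(m*t), PV):
  t = 1.0000: CF_t = 5.500000, DF = 0.956023, PV = 5.258126
  t = 2.0000: CF_t = 5.500000, DF = 0.913980, PV = 5.026889
  t = 3.0000: CF_t = 5.500000, DF = 0.873786, PV = 4.805821
  t = 4.0000: CF_t = 5.500000, DF = 0.835359, PV = 4.594476
  t = 5.0000: CF_t = 105.500000, DF = 0.798623, PV = 84.254681
Price P = sum_t PV_t = 103.939993
First compute Macaulay numerator sum_t t * PV_t:
  t * PV_t at t = 1.0000: 5.258126
  t * PV_t at t = 2.0000: 10.053779
  t * PV_t at t = 3.0000: 14.417464
  t * PV_t at t = 4.0000: 18.377902
  t * PV_t at t = 5.0000: 421.273403
Macaulay duration D = 469.380675 / 103.939993 = 4.515881
Modified duration = D / (1 + y/m) = 4.515881 / (1 + 0.046000) = 4.317286

Answer: Modified duration = 4.3173


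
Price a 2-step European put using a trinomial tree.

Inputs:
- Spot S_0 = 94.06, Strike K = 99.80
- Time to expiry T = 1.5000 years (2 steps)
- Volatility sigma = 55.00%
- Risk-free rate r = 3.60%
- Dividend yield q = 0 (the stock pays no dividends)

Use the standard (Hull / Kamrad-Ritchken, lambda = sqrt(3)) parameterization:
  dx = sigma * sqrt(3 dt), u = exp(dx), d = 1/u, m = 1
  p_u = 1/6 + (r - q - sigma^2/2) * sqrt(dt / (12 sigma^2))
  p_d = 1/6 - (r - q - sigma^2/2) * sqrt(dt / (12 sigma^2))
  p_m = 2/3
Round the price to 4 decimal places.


dt = T/N = 0.750000; dx = sigma*sqrt(3*dt) = 0.825000
u = exp(dx) = 2.281881; d = 1/u = 0.438235
p_u = 0.114280, p_m = 0.666667, p_d = 0.219053
Discount per step: exp(-r*dt) = 0.973361
Stock lattice S(k, j) with j the centered position index:
  k=0: S(0,+0) = 94.0600
  k=1: S(1,-1) = 41.2204; S(1,+0) = 94.0600; S(1,+1) = 214.6337
  k=2: S(2,-2) = 18.0642; S(2,-1) = 41.2204; S(2,+0) = 94.0600; S(2,+1) = 214.6337; S(2,+2) = 489.7685
Terminal payoffs V(N, j) = max(K - S_T, 0):
  V(2,-2) = 81.735786; V(2,-1) = 58.579617; V(2,+0) = 5.740000; V(2,+1) = 0.000000; V(2,+2) = 0.000000
Backward induction: V(k, j) = exp(-r*dt) * [p_u * V(k+1, j+1) + p_m * V(k+1, j) + p_d * V(k+1, j-1)]
  V(1,-1) = exp(-r*dt) * [p_u*5.740000 + p_m*58.579617 + p_d*81.735786] = 56.078766
  V(1,+0) = exp(-r*dt) * [p_u*0.000000 + p_m*5.740000 + p_d*58.579617] = 16.214942
  V(1,+1) = exp(-r*dt) * [p_u*0.000000 + p_m*0.000000 + p_d*5.740000] = 1.223870
  V(0,+0) = exp(-r*dt) * [p_u*1.223870 + p_m*16.214942 + p_d*56.078766] = 22.615123

Answer: Price = V(0,0) = 22.6151


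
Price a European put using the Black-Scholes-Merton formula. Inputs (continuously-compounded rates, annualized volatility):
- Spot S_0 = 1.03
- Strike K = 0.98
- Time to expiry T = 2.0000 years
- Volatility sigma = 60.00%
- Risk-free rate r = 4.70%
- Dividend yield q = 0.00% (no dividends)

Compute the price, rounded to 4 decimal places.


d1 = (ln(S/K) + (r - q + 0.5*sigma^2) * T) / (sigma * sqrt(T)) = 0.59368863
d2 = d1 - sigma * sqrt(T) = -0.25483950
exp(-rT) = 0.91028276; exp(-qT) = 1.00000000
P = K * exp(-rT) * N(-d2) - S_0 * exp(-qT) * N(-d1)
N(-d1) = 0.27636019; N(-d2) = 0.60057647
P = 0.9800 * 0.91028276 * 0.60057647 - 1.0300 * 1.00000000 * 0.27636019 = 0.2511

Answer: Price = 0.2511


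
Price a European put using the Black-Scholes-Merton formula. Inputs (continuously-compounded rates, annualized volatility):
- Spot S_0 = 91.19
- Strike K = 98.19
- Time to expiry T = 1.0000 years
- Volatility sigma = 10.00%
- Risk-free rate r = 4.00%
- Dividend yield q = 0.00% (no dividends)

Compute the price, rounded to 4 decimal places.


Answer: Price = 5.4853

Derivation:
d1 = (ln(S/K) + (r - q + 0.5*sigma^2) * T) / (sigma * sqrt(T)) = -0.28959135
d2 = d1 - sigma * sqrt(T) = -0.38959135
exp(-rT) = 0.96078944; exp(-qT) = 1.00000000
P = K * exp(-rT) * N(-d2) - S_0 * exp(-qT) * N(-d1)
N(-d1) = 0.61393556; N(-d2) = 0.65158063
P = 98.1900 * 0.96078944 * 0.65158063 - 91.1900 * 1.00000000 * 0.61393556 = 5.4853


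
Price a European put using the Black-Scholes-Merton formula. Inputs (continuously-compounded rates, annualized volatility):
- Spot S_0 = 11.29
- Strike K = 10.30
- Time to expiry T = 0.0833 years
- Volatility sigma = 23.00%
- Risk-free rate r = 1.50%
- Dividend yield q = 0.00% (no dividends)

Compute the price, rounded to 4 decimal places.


Answer: Price = 0.0261

Derivation:
d1 = (ln(S/K) + (r - q + 0.5*sigma^2) * T) / (sigma * sqrt(T)) = 1.43451940
d2 = d1 - sigma * sqrt(T) = 1.36813740
exp(-rT) = 0.99875128; exp(-qT) = 1.00000000
P = K * exp(-rT) * N(-d2) - S_0 * exp(-qT) * N(-d1)
N(-d1) = 0.07571205; N(-d2) = 0.08563454
P = 10.3000 * 0.99875128 * 0.08563454 - 11.2900 * 1.00000000 * 0.07571205 = 0.0261


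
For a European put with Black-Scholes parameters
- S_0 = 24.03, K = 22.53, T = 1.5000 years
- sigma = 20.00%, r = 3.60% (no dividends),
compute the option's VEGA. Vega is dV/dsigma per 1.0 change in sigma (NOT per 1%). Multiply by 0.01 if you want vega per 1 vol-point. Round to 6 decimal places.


Answer: Vega = 9.771197

Derivation:
d1 = 0.6060662052; d2 = 0.3611172309
phi(d1) = 0.3320078533; exp(-qT) = 1.0000000000; exp(-rT) = 0.9474321065
Vega = S * exp(-qT) * phi(d1) * sqrt(T) = 24.0300 * 1.0000000000 * 0.3320078533 * 1.2247448714 = 9.771197


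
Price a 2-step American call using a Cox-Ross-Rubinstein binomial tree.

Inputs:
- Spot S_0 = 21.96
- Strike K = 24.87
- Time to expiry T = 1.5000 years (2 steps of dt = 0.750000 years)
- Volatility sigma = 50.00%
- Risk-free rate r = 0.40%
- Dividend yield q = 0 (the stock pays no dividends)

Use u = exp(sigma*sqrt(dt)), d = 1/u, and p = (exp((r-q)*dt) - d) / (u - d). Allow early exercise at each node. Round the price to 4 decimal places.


Answer: Price = V(0,0) = 4.2781

Derivation:
dt = T/N = 0.750000
u = exp(sigma*sqrt(dt)) = 1.541896; d = 1/u = 0.648552
p = (exp((r-q)*dt) - d) / (u - d) = 0.396770
Discount per step: exp(-r*dt) = 0.997004
Stock lattice S(k, i) with i counting down-moves:
  k=0: S(0,0) = 21.9600
  k=1: S(1,0) = 33.8600; S(1,1) = 14.2422
  k=2: S(2,0) = 52.2086; S(2,1) = 21.9600; S(2,2) = 9.2368
Terminal payoffs V(N, i) = max(S_T - K, 0):
  V(2,0) = 27.338641; V(2,1) = 0.000000; V(2,2) = 0.000000
Backward induction: V(k, i) = exp(-r*dt) * [p * V(k+1, i) + (1-p) * V(k+1, i+1)]; then take max(V_cont, immediate exercise) for American.
  V(1,0) = exp(-r*dt) * [p*27.338641 + (1-p)*0.000000] = 10.814670; exercise = 8.990032; V(1,0) = max -> 10.814670
  V(1,1) = exp(-r*dt) * [p*0.000000 + (1-p)*0.000000] = 0.000000; exercise = 0.000000; V(1,1) = max -> 0.000000
  V(0,0) = exp(-r*dt) * [p*10.814670 + (1-p)*0.000000] = 4.278087; exercise = 0.000000; V(0,0) = max -> 4.278087


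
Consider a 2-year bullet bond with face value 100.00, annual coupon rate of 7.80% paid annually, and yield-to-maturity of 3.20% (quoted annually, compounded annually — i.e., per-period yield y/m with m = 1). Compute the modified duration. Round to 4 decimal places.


Coupon per period c = face * coupon_rate / m = 7.800000
Periods per year m = 1; per-period yield y/m = 0.032000
Number of cashflows N = 2
Cashflows (t years, CF_t, discount factor 1/(1+y/m)^(m*t), PV):
  t = 1.0000: CF_t = 7.800000, DF = 0.968992, PV = 7.558140
  t = 2.0000: CF_t = 107.800000, DF = 0.938946, PV = 101.218376
Price P = sum_t PV_t = 108.776516
First compute Macaulay numerator sum_t t * PV_t:
  t * PV_t at t = 1.0000: 7.558140
  t * PV_t at t = 2.0000: 202.436753
Macaulay duration D = 209.994892 / 108.776516 = 1.930517
Modified duration = D / (1 + y/m) = 1.930517 / (1 + 0.032000) = 1.870656

Answer: Modified duration = 1.8707


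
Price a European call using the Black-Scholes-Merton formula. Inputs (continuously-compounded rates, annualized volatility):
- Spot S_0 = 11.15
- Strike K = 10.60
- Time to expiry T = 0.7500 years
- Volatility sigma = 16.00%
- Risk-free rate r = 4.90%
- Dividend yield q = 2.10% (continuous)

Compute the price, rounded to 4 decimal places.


d1 = (ln(S/K) + (r - q + 0.5*sigma^2) * T) / (sigma * sqrt(T)) = 0.58590586
d2 = d1 - sigma * sqrt(T) = 0.44734179
exp(-rT) = 0.96391708; exp(-qT) = 0.98437338
C = S_0 * exp(-qT) * N(d1) - K * exp(-rT) * N(d2)
N(d1) = 0.72103061; N(d2) = 0.67268585
C = 11.1500 * 0.98437338 * 0.72103061 - 10.6000 * 0.96391708 * 0.67268585 = 1.0407

Answer: Price = 1.0407


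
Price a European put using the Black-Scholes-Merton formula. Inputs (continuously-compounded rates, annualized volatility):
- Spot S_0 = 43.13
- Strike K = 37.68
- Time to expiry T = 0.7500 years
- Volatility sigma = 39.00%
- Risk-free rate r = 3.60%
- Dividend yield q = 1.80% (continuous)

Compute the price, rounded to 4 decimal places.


d1 = (ln(S/K) + (r - q + 0.5*sigma^2) * T) / (sigma * sqrt(T)) = 0.60881397
d2 = d1 - sigma * sqrt(T) = 0.27106406
exp(-rT) = 0.97336124; exp(-qT) = 0.98659072
P = K * exp(-rT) * N(-d2) - S_0 * exp(-qT) * N(-d1)
N(-d1) = 0.27132388; N(-d2) = 0.39317088
P = 37.6800 * 0.97336124 * 0.39317088 - 43.1300 * 0.98659072 * 0.27132388 = 2.8748

Answer: Price = 2.8748
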